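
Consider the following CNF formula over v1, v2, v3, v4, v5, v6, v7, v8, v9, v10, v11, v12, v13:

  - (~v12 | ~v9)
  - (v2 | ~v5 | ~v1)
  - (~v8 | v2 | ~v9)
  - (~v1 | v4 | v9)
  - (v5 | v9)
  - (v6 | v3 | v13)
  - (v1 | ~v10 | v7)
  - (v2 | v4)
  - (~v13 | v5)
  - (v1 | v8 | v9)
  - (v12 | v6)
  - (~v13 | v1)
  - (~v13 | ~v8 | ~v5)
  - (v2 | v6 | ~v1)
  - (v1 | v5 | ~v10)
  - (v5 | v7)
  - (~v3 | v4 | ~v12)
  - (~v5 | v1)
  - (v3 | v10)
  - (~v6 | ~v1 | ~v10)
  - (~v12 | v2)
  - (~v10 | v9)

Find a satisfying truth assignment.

v1=T, v2=T, v3=T, v4=T, v5=T, v6=F, v7=F, v8=F, v9=F, v10=F, v11=T, v12=T, v13=T

Pure literal: v2 appears only positively; assign v2 = True.
v4 occurs only positively in the remaining clauses — set v4 = True.
Try v1 = True.
Branch on v3: take v3 = True.
Try v5 = True.
For the remaining variables, v6 = False, v7 = False, v8 = False, v9 = False, v10 = False, v11 = True, v12 = True, v13 = True works.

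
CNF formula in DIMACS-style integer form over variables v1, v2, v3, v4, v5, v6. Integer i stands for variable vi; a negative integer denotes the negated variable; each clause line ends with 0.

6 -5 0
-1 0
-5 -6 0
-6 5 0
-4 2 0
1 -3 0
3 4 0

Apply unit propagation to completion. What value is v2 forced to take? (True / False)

True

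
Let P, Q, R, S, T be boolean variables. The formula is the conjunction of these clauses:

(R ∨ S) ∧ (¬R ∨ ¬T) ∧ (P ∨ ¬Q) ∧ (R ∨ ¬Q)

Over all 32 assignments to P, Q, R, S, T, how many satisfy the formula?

Case analysis on R and Q:
  R=T, Q=T: remaining (P,S,T) ∈ {(T,F,F); (T,T,F)} — 2.
  R=T, Q=F: remaining (P,S,T) ∈ {(F,F,F); (F,T,F); (T,F,F); (T,T,F)} — 4.
  R=F, Q=T: a clause becomes empty — 0.
  R=F, Q=F: remaining (P,S,T) ∈ {(F,T,F); (F,T,T); (T,T,F); (T,T,T)} — 4.
Total: 2 + 4 + 0 + 4 = 10.

10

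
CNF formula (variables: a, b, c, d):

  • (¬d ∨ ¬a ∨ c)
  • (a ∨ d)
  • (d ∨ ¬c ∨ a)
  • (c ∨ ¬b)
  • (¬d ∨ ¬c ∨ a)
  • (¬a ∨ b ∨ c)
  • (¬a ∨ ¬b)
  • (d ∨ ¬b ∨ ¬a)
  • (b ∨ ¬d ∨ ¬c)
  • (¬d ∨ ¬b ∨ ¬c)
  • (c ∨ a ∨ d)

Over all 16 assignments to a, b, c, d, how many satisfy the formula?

Satisfying assignments:
  a=0 b=0 c=0 d=1
  a=1 b=0 c=1 d=0
Count: 2.

2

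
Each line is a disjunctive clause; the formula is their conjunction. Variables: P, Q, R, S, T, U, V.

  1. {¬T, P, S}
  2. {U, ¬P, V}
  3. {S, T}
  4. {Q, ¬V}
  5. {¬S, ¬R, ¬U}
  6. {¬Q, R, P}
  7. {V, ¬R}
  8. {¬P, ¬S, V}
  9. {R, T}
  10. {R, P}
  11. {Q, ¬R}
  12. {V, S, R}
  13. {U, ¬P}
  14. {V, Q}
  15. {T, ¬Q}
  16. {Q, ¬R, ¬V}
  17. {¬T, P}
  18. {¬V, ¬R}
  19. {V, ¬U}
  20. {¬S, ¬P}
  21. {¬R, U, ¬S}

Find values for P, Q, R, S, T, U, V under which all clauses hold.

Branch on P: take P = True.
  then U is forced to True.
  then V is forced to True.
  then Q is forced to True.
  then T is forced to True.
  then R is forced to False.
  then S is forced to False.
Every clause has at least one true literal under this assignment.

P=True, Q=True, R=False, S=False, T=True, U=True, V=True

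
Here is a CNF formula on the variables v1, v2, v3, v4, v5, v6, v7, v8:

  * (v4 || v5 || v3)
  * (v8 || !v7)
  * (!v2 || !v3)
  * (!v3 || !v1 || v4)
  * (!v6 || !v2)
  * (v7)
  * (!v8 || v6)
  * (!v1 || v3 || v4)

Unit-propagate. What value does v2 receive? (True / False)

(v7) stands alone — v7 = True.
From (!v7 || v8) and v7 = True: v8 = True.
From (v6 || !v8) and v8 = True: v6 = True.
(!v6 || !v2) with v6 = True leaves only !v2, so v2 = False.

False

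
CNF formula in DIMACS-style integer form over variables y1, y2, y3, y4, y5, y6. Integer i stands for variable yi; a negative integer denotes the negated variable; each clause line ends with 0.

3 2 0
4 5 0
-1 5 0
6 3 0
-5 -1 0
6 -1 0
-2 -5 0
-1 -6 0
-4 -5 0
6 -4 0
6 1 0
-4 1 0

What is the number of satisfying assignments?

1

The models are:
  y1=0 y2=0 y3=1 y4=0 y5=1 y6=1
Count: 1.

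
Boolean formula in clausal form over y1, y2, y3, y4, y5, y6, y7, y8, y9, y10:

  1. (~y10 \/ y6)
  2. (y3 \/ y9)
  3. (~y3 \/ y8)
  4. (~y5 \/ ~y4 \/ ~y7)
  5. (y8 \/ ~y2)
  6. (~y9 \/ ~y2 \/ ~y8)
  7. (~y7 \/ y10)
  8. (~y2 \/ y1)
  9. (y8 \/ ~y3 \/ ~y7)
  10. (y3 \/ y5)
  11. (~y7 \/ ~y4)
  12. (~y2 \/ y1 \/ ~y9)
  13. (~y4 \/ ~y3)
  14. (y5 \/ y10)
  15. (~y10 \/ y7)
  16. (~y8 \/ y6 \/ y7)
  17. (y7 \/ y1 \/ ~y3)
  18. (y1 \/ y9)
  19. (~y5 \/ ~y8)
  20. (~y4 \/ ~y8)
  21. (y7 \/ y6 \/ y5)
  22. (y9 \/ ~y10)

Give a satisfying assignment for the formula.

y1=T, y2=F, y3=F, y4=F, y5=T, y6=T, y7=F, y8=F, y9=T, y10=F

Check each clause:
  1. (~y10 \/ y6) — y6 is true.
  2. (y3 \/ y9) — y9 is true.
  3. (~y3 \/ y8) — ~y3 is true.
  4. (~y5 \/ ~y7 \/ ~y4) — ~y7 is true.
  5. (y8 \/ ~y2) — ~y2 is true.
  6. (~y2 \/ ~y8 \/ ~y9) — ~y8 is true.
  7. (y10 \/ ~y7) — ~y7 is true.
  8. (y1 \/ ~y2) — y1 is true.
  9. (y8 \/ ~y7 \/ ~y3) — ~y7 is true.
  10. (y3 \/ y5) — y5 is true.
  11. (~y7 \/ ~y4) — ~y7 is true.
  12. (~y9 \/ ~y2 \/ y1) — y1 is true.
  13. (~y3 \/ ~y4) — ~y4 is true.
  14. (y10 \/ y5) — y5 is true.
  15. (~y10 \/ y7) — ~y10 is true.
  16. (~y8 \/ y7 \/ y6) — ~y8 is true.
  17. (y7 \/ y1 \/ ~y3) — y1 is true.
  18. (y1 \/ y9) — y9 is true.
  19. (~y8 \/ ~y5) — ~y8 is true.
  20. (~y8 \/ ~y4) — ~y8 is true.
  21. (y7 \/ y6 \/ y5) — y5 is true.
  22. (~y10 \/ y9) — y9 is true.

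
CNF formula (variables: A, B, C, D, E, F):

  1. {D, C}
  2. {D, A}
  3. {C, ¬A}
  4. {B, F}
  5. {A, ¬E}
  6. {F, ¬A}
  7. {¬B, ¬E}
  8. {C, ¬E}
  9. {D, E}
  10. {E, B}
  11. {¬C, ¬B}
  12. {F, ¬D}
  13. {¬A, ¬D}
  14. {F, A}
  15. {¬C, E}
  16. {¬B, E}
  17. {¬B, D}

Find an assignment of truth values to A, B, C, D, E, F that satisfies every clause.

A=1, B=0, C=1, D=0, E=1, F=1

F occurs only positively in the remaining clauses — set F = True.
Try A = True.
  then C is forced to True.
  then B is forced to False.
  then E is forced to True.
  then D is forced to False.
Every clause has at least one true literal under this assignment.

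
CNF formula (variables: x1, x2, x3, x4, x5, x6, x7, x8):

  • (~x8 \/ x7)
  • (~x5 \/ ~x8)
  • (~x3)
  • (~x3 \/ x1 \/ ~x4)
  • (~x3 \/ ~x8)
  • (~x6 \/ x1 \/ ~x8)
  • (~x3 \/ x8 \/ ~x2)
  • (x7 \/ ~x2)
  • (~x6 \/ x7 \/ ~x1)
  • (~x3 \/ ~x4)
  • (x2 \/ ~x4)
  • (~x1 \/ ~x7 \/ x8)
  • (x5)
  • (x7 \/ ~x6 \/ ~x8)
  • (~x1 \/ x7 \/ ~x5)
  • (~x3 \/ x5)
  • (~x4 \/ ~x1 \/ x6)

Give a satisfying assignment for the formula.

x1 = F  x2 = F  x3 = F  x4 = F  x5 = T  x6 = T  x7 = T  x8 = F

The clause (~x3) is unit: x3 must be False.
Unit propagation: (x5) forces x5 = True.
The clause (~x8) is unit: x8 must be False.
Pure literal: x1 appears only negated; assign x1 = False.
x4 occurs only negated in the remaining clauses — set x4 = False.
Branch on x2: take x2 = False.
x6, x7 are now unconstrained; take x6 = True, x7 = True.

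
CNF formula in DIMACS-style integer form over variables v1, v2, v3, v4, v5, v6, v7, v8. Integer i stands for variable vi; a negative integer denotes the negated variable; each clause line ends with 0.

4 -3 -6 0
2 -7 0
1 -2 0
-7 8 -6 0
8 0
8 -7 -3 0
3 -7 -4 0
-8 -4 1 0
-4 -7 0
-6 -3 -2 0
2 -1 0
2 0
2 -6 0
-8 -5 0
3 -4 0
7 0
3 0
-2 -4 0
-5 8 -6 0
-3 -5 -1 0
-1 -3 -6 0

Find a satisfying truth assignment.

v1=True  v2=True  v3=True  v4=False  v5=False  v6=False  v7=True  v8=True

Check each clause:
  1. (v4 || !v6 || !v3) — !v6 is true.
  2. (v2 || !v7) — v2 is true.
  3. (v1 || !v2) — v1 is true.
  4. (!v7 || !v6 || v8) — v8 is true.
  5. (v8) — v8 is true.
  6. (!v3 || !v7 || v8) — v8 is true.
  7. (!v7 || v3 || !v4) — v3 is true.
  8. (v1 || !v4 || !v8) — v1 is true.
  9. (!v4 || !v7) — !v4 is true.
  10. (!v6 || !v2 || !v3) — !v6 is true.
  11. (!v1 || v2) — v2 is true.
  12. (v2) — v2 is true.
  13. (!v6 || v2) — v2 is true.
  14. (!v5 || !v8) — !v5 is true.
  15. (!v4 || v3) — v3 is true.
  16. (v7) — v7 is true.
  17. (v3) — v3 is true.
  18. (!v4 || !v2) — !v4 is true.
  19. (v8 || !v6 || !v5) — v8 is true.
  20. (!v3 || !v1 || !v5) — !v5 is true.
  21. (!v6 || !v3 || !v1) — !v6 is true.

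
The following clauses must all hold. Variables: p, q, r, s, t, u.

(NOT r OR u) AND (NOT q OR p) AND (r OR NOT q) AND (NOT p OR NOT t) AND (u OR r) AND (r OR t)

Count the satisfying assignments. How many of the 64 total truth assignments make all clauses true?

Case analysis on r and p:
  r=T, p=T: remaining (q,s,t,u) ∈ {(F,F,F,T); (F,T,F,T); (T,F,F,T); (T,T,F,T)} — 4.
  r=T, p=F: remaining (q,s,t,u) ∈ {(F,F,F,T); (F,F,T,T); (F,T,F,T); (F,T,T,T)} — 4.
  r=F, p=T: a clause becomes empty — 0.
  r=F, p=F: remaining (q,s,t,u) ∈ {(F,F,T,T); (F,T,T,T)} — 2.
Total: 4 + 4 + 0 + 2 = 10.

10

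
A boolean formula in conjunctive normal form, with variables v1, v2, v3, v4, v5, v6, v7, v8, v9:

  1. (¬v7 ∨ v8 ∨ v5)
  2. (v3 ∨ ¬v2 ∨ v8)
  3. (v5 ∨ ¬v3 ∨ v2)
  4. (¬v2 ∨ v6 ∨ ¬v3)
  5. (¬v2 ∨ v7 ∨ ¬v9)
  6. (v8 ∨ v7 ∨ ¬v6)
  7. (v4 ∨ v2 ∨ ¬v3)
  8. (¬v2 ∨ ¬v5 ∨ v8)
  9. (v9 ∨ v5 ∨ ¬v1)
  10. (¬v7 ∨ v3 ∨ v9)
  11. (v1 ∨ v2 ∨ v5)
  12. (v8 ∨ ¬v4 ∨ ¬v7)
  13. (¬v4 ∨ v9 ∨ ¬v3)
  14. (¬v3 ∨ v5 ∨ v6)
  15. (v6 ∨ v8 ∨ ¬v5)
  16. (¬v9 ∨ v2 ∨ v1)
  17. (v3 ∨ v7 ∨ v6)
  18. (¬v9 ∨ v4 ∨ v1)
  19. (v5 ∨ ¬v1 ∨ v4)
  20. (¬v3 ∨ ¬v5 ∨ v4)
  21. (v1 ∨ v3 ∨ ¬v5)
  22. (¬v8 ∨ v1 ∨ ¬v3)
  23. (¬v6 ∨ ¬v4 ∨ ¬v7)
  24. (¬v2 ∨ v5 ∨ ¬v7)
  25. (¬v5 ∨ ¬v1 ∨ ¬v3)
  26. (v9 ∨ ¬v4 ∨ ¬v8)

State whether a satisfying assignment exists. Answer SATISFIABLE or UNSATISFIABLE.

SATISFIABLE

Branch on v1: take v1 = True.
Set v2 = True and propagate.
Branch on v3: take v3 = False.
  then v8 is forced to True.
For the remaining variables, v4 = True, v5 = True, v6 = False, v7 = True, v9 = True works.
So v1 = True, v2 = True, v3 = False, v4 = True, v5 = True, v6 = False, v7 = True, v8 = True, v9 = True is a satisfying assignment.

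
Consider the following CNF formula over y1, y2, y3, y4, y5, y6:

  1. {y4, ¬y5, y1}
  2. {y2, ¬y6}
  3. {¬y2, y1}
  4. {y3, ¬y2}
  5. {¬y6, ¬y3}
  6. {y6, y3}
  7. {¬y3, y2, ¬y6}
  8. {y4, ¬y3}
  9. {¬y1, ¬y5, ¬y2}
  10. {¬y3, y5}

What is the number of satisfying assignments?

Satisfying assignments:
  y1=F y2=F y3=T y4=T y5=T y6=F
  y1=T y2=F y3=T y4=T y5=T y6=F
Count: 2.

2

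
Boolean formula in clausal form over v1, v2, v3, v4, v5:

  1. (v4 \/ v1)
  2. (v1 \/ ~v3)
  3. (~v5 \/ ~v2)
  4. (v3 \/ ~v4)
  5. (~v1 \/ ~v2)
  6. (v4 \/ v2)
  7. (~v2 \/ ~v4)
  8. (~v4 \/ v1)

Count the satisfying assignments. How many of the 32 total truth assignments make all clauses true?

2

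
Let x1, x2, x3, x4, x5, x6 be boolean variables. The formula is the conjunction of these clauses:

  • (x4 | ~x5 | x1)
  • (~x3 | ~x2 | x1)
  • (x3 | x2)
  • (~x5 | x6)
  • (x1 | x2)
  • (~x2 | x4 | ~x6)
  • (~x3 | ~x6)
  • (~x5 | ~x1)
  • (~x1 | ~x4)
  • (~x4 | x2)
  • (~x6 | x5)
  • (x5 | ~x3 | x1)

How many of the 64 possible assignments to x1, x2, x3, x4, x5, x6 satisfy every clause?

6

The models are:
  x1=F x2=T x3=F x4=F x5=F x6=F
  x1=F x2=T x3=F x4=T x5=F x6=F
  x1=F x2=T x3=F x4=T x5=T x6=T
  x1=T x2=F x3=T x4=F x5=F x6=F
  x1=T x2=T x3=F x4=F x5=F x6=F
  x1=T x2=T x3=T x4=F x5=F x6=F
That's 6 in total.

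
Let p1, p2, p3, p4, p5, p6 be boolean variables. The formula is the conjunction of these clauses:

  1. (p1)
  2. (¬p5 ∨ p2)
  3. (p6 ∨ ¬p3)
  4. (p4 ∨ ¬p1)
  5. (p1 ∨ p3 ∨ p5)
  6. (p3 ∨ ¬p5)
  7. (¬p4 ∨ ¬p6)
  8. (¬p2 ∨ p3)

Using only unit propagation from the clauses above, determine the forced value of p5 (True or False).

False

Unit clause (p1) sets p1 = True.
(p4 ∨ ¬p1) with p1 = True leaves only p4, so p4 = True.
In (¬p4 ∨ ¬p6), ¬p4 is now false; ¬p6 must hold, so p6 = False.
In (¬p3 ∨ p6), p6 is now false; ¬p3 must hold, so p3 = False.
From (p3 ∨ ¬p5) and p3 = False: p5 = False.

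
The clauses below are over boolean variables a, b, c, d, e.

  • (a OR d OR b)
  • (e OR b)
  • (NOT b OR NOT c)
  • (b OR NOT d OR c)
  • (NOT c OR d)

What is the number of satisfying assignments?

11

Split on b, then c.
  b=T, c=T: a clause becomes empty — 0.
  b=T, c=F: a, d, e free → 2^3 = 8.
  b=F, c=T: remaining (a,d,e) ∈ {(F,T,T); (T,T,T)} — 2.
  b=F, c=F: remaining (a,d,e) ∈ {(T,F,T)} — 1.
Total: 0 + 8 + 2 + 1 = 11.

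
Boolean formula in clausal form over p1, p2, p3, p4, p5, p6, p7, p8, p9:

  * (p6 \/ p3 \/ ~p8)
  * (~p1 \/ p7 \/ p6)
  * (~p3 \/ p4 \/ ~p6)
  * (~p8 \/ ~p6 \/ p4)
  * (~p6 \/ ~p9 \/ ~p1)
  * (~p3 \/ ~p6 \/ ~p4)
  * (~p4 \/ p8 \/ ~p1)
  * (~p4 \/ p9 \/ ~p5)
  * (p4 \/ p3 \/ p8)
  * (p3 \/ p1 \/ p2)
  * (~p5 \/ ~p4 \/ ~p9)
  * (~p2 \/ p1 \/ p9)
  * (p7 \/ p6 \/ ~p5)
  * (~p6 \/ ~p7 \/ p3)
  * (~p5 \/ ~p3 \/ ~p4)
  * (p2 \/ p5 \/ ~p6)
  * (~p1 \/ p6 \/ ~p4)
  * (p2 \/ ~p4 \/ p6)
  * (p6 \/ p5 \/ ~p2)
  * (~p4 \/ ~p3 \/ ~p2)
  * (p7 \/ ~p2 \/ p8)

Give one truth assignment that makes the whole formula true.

Try p1 = True.
Try p2 = False.
The remaining clauses are satisfied by p3 = True, p4 = False, p5 = True, p6 = False, p7 = True, p8 = False, p9 = False.
Every clause has at least one true literal under this assignment.
Check each clause:
  1. (p3 \/ p6 \/ ~p8) — ~p8 is true.
  2. (~p1 \/ p6 \/ p7) — p7 is true.
  3. (p4 \/ ~p3 \/ ~p6) — ~p6 is true.
  4. (~p6 \/ p4 \/ ~p8) — ~p8 is true.
  5. (~p9 \/ ~p1 \/ ~p6) — ~p6 is true.
  6. (~p4 \/ ~p6 \/ ~p3) — ~p6 is true.
  7. (~p4 \/ ~p1 \/ p8) — ~p4 is true.
  8. (~p4 \/ ~p5 \/ p9) — ~p4 is true.
  9. (p4 \/ p8 \/ p3) — p3 is true.
  10. (p1 \/ p2 \/ p3) — p1 is true.
  11. (~p4 \/ ~p5 \/ ~p9) — ~p4 is true.
  12. (p1 \/ ~p2 \/ p9) — p1 is true.
  13. (~p5 \/ p7 \/ p6) — p7 is true.
  14. (~p7 \/ p3 \/ ~p6) — ~p6 is true.
  15. (~p4 \/ ~p3 \/ ~p5) — ~p4 is true.
  16. (~p6 \/ p5 \/ p2) — ~p6 is true.
  17. (~p4 \/ p6 \/ ~p1) — ~p4 is true.
  18. (~p4 \/ p2 \/ p6) — ~p4 is true.
  19. (p6 \/ ~p2 \/ p5) — p5 is true.
  20. (~p4 \/ ~p2 \/ ~p3) — ~p4 is true.
  21. (p8 \/ ~p2 \/ p7) — ~p2 is true.

p1=T  p2=F  p3=T  p4=F  p5=T  p6=F  p7=T  p8=F  p9=F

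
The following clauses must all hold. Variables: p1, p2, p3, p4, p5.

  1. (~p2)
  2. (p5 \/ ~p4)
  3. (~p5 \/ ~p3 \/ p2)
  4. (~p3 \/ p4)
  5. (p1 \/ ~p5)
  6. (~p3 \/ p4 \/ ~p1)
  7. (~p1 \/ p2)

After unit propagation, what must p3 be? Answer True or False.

Unit clause (~p2) sets p2 = False.
(~p1 \/ p2): since p2 = False, the clause reduces to (~p1). p1 = False.
In (p1 \/ ~p5), p1 is now false; ~p5 must hold, so p5 = False.
In (~p4 \/ p5), p5 is now false; ~p4 must hold, so p4 = False.
(~p3 \/ p4): since p4 = False, the clause reduces to (~p3). p3 = False.

False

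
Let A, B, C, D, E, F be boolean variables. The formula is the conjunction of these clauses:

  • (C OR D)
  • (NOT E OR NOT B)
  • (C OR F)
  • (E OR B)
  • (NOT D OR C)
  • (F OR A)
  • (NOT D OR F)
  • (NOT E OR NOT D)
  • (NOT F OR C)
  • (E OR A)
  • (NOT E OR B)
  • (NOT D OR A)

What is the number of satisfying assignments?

3

The models are:
  A=1 B=1 C=1 D=0 E=0 F=0
  A=1 B=1 C=1 D=0 E=0 F=1
  A=1 B=1 C=1 D=1 E=0 F=1
Count: 3.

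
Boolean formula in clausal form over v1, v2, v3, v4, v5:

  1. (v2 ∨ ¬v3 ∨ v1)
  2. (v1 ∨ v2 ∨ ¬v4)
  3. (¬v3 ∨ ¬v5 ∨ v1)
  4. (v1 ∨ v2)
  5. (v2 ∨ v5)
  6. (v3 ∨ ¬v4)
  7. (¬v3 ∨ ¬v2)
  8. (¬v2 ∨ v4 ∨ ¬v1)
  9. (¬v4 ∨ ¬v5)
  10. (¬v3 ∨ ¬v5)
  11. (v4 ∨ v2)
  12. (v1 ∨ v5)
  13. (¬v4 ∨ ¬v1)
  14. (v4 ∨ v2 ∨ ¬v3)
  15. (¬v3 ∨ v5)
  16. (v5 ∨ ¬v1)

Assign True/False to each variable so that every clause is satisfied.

v1 = F, v2 = T, v3 = F, v4 = F, v5 = T

Set v1 = False and propagate.
  then v2 is forced to True.
  then v3 is forced to False.
  then v4 is forced to False.
  then v5 is forced to True.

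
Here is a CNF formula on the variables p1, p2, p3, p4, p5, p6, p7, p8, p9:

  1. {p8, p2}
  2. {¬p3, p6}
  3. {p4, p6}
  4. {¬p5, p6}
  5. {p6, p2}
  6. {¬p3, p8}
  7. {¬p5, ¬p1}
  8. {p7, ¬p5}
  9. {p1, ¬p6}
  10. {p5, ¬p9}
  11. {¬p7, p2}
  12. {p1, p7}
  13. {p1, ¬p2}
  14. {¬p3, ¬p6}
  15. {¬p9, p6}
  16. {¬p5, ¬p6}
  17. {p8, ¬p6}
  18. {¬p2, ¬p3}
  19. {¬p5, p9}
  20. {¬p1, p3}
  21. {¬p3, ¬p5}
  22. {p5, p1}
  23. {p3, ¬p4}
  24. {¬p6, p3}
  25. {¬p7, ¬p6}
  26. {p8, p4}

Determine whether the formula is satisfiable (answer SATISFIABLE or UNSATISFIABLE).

p6 = True:
  propagation gives p1=True, p5=False, p9=False, p3=False; an empty clause results — contradiction.
p6 = False:
  propagation gives p3=False, p4=True; an empty clause results — contradiction.
Every branch closes, so no satisfying assignment exists.

UNSATISFIABLE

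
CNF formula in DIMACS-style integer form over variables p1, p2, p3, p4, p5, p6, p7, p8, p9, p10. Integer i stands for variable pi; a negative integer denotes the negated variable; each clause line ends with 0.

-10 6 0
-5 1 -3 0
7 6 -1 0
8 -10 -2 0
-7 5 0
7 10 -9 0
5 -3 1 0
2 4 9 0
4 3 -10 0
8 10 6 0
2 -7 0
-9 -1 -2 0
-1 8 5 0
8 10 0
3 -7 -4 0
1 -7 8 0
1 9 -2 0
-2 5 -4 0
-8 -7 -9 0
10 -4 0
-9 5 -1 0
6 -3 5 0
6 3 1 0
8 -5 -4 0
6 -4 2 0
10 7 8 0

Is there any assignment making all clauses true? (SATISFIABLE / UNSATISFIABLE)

Pure literal: p6 appears only positively; assign p6 = True.
Branch on p1: take p1 = True.
Set p2 = True and propagate.
  then p9 is forced to False.
The remaining clauses are satisfied by p3 = True, p4 = False, p5 = True, p7 = False, p8 = True, p10 = True.
So p1 = True, p2 = True, p3 = True, p4 = False, p5 = True, p6 = True, p7 = False, p8 = True, p9 = False, p10 = True is a satisfying assignment.

SATISFIABLE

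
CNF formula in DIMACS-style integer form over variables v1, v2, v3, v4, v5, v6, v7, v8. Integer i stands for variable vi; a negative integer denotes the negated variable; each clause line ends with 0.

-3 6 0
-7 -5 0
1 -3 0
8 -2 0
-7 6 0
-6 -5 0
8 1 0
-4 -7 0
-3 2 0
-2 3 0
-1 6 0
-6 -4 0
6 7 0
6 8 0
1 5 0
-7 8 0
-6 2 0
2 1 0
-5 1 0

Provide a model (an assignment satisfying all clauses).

v1=True, v2=True, v3=True, v4=False, v5=False, v6=True, v7=True, v8=True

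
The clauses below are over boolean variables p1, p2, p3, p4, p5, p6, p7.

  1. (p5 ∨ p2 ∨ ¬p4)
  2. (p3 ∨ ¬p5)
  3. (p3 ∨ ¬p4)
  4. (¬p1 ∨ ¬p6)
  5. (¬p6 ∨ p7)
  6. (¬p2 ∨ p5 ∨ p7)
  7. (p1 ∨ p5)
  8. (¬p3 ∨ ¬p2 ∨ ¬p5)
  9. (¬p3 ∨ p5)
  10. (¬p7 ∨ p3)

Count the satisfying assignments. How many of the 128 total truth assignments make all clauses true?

11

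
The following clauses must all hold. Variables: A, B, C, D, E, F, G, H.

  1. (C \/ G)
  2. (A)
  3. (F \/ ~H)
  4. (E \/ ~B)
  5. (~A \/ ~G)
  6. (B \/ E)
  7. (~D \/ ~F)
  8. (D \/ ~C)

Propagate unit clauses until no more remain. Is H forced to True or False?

(A) stands alone — A = True.
(~G \/ ~A): since A = True, the clause reduces to (~G). G = False.
(C \/ G) with G = False leaves only C, so C = True.
(~C \/ D) with C = True leaves only D, so D = True.
In (~D \/ ~F), ~D is now false; ~F must hold, so F = False.
(~H \/ F) with F = False leaves only ~H, so H = False.

False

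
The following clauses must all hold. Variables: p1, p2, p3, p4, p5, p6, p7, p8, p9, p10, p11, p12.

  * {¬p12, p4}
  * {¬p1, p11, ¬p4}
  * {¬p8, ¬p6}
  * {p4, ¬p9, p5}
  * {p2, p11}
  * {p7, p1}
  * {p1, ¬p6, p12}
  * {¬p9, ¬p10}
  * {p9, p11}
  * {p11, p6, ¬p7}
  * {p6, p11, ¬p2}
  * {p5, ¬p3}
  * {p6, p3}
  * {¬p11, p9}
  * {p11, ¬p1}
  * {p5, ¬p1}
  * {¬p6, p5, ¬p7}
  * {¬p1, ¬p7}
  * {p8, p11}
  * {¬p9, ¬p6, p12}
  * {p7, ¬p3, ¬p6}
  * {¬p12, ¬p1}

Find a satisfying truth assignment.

p1=0, p2=1, p3=1, p4=0, p5=1, p6=0, p7=1, p8=1, p9=1, p10=0, p11=1, p12=0

Pure literal: p5 appears only positively; assign p5 = True.
p10 occurs only negated in the remaining clauses — set p10 = False.
Set p1 = False and propagate.
  then p7 is forced to True.
The remaining clauses are satisfied by p2 = True, p3 = True, p4 = False, p6 = False, p8 = True, p9 = True, p11 = True, p12 = False.
Check each clause:
  1. {p4, ¬p12} — ¬p12 is true.
  2. {¬p1, p11, ¬p4} — p11 is true.
  3. {¬p8, ¬p6} — ¬p6 is true.
  4. {¬p9, p5, p4} — p5 is true.
  5. {p11, p2} — p2 is true.
  6. {p1, p7} — p7 is true.
  7. {p12, p1, ¬p6} — ¬p6 is true.
  8. {¬p10, ¬p9} — ¬p10 is true.
  9. {p9, p11} — p9 is true.
  10. {p6, ¬p7, p11} — p11 is true.
  11. {p11, p6, ¬p2} — p11 is true.
  12. {p5, ¬p3} — p5 is true.
  13. {p3, p6} — p3 is true.
  14. {¬p11, p9} — p9 is true.
  15. {p11, ¬p1} — p11 is true.
  16. {¬p1, p5} — p5 is true.
  17. {p5, ¬p7, ¬p6} — ¬p6 is true.
  18. {¬p1, ¬p7} — ¬p1 is true.
  19. {p8, p11} — p8 is true.
  20. {¬p9, ¬p6, p12} — ¬p6 is true.
  21. {p7, ¬p3, ¬p6} — ¬p6 is true.
  22. {¬p1, ¬p12} — ¬p12 is true.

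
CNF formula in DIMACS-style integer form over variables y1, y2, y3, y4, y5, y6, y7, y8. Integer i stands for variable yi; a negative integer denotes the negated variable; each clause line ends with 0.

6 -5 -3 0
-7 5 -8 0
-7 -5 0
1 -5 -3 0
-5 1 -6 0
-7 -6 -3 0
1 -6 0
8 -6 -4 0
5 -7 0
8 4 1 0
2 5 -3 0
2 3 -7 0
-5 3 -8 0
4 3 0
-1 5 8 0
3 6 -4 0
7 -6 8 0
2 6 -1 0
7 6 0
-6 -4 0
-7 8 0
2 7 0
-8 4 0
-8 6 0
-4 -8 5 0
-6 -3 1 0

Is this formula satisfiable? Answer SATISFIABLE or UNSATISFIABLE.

y6 = True:
  propagation gives y1=True, y4=False, y3=True, y7=False; an empty clause results — contradiction.
y6 = False:
  propagation gives y7=True, y5=False; an empty clause results — contradiction.
Every branch closes, so no satisfying assignment exists.

UNSATISFIABLE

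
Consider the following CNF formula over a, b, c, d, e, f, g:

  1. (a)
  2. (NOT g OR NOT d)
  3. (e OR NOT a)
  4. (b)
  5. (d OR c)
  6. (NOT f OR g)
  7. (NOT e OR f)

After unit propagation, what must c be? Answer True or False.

True

Unit clause (a) sets a = True.
(e OR NOT a) with a = True leaves only e, so e = True.
(b) stands alone — b = True.
From (NOT e OR f) and e = True: f = True.
In (NOT f OR g), NOT f is now false; g must hold, so g = True.
From (NOT g OR NOT d) and g = True: d = False.
(c OR d) with d = False leaves only c, so c = True.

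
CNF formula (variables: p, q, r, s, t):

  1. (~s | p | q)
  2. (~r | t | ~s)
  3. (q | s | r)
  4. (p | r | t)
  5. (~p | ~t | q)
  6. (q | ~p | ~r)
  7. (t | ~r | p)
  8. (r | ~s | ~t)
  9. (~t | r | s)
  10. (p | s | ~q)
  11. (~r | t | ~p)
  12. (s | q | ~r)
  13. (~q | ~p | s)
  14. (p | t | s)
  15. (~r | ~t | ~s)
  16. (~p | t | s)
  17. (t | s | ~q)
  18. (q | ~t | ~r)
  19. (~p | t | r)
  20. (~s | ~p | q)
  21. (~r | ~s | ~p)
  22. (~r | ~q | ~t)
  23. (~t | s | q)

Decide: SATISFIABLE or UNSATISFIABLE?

s = True:
  r = True:
    propagation gives t=True; an empty clause results — contradiction.
  r = False:
    propagation gives t=False, p=True; an empty clause results — contradiction.
s = False:
  t = True:
    propagation gives r=True, q=True; an empty clause results — contradiction.
  t = False:
    propagation gives p=True; an empty clause results — contradiction.
Every branch closes, so no satisfying assignment exists.

UNSATISFIABLE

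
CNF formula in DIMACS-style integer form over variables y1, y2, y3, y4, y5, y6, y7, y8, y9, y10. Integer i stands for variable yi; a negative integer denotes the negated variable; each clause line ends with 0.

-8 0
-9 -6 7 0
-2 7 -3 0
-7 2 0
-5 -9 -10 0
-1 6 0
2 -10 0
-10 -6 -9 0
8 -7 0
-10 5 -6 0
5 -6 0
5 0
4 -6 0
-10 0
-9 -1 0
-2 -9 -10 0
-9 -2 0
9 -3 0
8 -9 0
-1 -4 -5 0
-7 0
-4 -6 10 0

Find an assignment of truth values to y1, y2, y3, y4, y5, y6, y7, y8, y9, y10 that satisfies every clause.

The clause (NOT y8) is unit: y8 must be False.
(NOT y7) is a unit clause, so y7 = False.
The clause (y5) is unit: y5 must be True.
Unit propagation: (NOT y10) forces y10 = False.
Unit propagation: (NOT y9) forces y9 = False.
(NOT y3) is a unit clause, so y3 = False.
Pure literal: y1 appears only negated; assign y1 = False.
Set y4 = False and propagate.
  then y6 is forced to False.
y2 is now unconstrained; take y2 = False.

y1=F, y2=F, y3=F, y4=F, y5=T, y6=F, y7=F, y8=F, y9=F, y10=F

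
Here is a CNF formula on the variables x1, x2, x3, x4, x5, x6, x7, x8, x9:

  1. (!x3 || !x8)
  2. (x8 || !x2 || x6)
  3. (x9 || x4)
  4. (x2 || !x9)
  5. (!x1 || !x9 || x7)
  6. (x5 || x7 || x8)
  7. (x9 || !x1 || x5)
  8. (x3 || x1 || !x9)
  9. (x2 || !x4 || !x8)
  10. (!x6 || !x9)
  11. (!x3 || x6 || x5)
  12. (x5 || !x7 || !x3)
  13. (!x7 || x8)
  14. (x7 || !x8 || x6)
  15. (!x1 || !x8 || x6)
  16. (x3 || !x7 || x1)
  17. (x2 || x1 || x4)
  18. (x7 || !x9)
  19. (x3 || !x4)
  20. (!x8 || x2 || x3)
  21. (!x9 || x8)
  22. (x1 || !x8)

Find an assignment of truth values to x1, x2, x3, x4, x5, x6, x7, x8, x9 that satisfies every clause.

x5 occurs only positively in the remaining clauses — set x5 = True.
Branch on x1: take x1 = False.
  then x8 is forced to False.
  then x7 is forced to False.
  then x9 is forced to False.
  then x4 is forced to True.
  then x3 is forced to True.
For the remaining variables, x2 = True, x6 = True works.
Check each clause:
  1. (!x3 || !x8) — !x8 is true.
  2. (!x2 || x8 || x6) — x6 is true.
  3. (x9 || x4) — x4 is true.
  4. (!x9 || x2) — x2 is true.
  5. (!x9 || x7 || !x1) — !x1 is true.
  6. (x5 || x7 || x8) — x5 is true.
  7. (!x1 || x5 || x9) — x5 is true.
  8. (x3 || x1 || !x9) — x3 is true.
  9. (!x8 || x2 || !x4) — !x8 is true.
  10. (!x9 || !x6) — !x9 is true.
  11. (x6 || x5 || !x3) — x5 is true.
  12. (x5 || !x3 || !x7) — !x7 is true.
  13. (x8 || !x7) — !x7 is true.
  14. (!x8 || x7 || x6) — !x8 is true.
  15. (!x1 || !x8 || x6) — !x8 is true.
  16. (x3 || !x7 || x1) — !x7 is true.
  17. (x1 || x2 || x4) — x2 is true.
  18. (!x9 || x7) — !x9 is true.
  19. (x3 || !x4) — x3 is true.
  20. (x3 || !x8 || x2) — !x8 is true.
  21. (x8 || !x9) — !x9 is true.
  22. (x1 || !x8) — !x8 is true.

x1=False, x2=True, x3=True, x4=True, x5=True, x6=True, x7=False, x8=False, x9=False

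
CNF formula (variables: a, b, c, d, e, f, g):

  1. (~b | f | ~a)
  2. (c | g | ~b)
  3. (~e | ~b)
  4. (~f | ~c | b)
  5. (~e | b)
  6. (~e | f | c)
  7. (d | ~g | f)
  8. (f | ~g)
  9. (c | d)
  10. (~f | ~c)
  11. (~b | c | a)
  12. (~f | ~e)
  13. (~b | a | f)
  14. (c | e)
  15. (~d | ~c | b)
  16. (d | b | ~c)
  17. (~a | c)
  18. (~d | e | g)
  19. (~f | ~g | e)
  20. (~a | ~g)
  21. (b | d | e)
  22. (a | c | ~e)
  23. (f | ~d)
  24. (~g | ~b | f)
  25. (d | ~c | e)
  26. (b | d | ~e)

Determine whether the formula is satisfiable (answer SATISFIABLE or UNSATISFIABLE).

UNSATISFIABLE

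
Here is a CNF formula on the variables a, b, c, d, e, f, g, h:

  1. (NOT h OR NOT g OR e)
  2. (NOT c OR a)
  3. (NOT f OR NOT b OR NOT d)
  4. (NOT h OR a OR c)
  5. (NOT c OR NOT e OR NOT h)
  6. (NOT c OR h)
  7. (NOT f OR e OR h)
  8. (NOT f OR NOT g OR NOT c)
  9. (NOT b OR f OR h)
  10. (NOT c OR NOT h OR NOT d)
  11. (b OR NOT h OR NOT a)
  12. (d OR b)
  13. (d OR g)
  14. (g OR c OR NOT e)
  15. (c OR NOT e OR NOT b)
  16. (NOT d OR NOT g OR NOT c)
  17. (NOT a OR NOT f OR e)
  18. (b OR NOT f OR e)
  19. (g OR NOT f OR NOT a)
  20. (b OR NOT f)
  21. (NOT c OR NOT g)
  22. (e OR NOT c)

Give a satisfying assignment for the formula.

a = 0, b = 0, c = 0, d = 1, e = 0, f = 0, g = 1, h = 0

Branch on a: take a = False.
  then c is forced to False.
  then h is forced to False.
Set b = False and propagate.
  then d is forced to True.
  then f is forced to False.
Branch on e: take e = False.
g is now unconstrained; take g = True.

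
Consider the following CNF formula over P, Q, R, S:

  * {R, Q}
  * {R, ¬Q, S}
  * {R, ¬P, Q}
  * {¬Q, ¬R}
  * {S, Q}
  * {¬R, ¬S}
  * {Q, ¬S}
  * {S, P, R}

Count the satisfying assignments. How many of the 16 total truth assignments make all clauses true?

The models are:
  P=F Q=T R=F S=T
  P=T Q=T R=F S=T
Count: 2.

2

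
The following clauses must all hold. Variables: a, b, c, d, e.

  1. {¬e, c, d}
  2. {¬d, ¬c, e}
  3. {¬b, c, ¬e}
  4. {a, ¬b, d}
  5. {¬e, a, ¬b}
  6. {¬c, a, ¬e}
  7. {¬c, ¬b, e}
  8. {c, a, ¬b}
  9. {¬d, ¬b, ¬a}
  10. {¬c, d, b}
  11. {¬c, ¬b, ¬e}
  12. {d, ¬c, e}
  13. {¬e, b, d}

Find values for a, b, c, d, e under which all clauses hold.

Set a = True and propagate.
Try b = True.
  then d is forced to False.
Try c = False.
  then e is forced to False.
Every clause has at least one true literal under this assignment.
Check each clause:
  1. {d, ¬e, c} — ¬e is true.
  2. {¬d, ¬c, e} — ¬c is true.
  3. {¬b, c, ¬e} — ¬e is true.
  4. {¬b, d, a} — a is true.
  5. {¬e, a, ¬b} — a is true.
  6. {¬c, ¬e, a} — a is true.
  7. {e, ¬b, ¬c} — ¬c is true.
  8. {c, a, ¬b} — a is true.
  9. {¬a, ¬b, ¬d} — ¬d is true.
  10. {¬c, b, d} — b is true.
  11. {¬c, ¬b, ¬e} — ¬e is true.
  12. {¬c, d, e} — ¬c is true.
  13. {d, b, ¬e} — b is true.

a = True, b = True, c = False, d = False, e = False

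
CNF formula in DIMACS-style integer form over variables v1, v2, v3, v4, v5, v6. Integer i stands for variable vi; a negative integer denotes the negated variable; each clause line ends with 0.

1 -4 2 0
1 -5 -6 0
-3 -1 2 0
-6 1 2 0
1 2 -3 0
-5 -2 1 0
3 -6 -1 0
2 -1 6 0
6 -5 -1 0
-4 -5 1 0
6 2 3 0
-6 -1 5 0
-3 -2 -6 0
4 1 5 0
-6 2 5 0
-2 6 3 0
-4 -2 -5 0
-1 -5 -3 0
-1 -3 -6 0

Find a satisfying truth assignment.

v1 = F  v2 = T  v3 = T  v4 = T  v5 = F  v6 = F

Check each clause:
  1. (v2 \/ v1 \/ ~v4) — v2 is true.
  2. (~v6 \/ v1 \/ ~v5) — ~v6 is true.
  3. (~v1 \/ ~v3 \/ v2) — v2 is true.
  4. (~v6 \/ v2 \/ v1) — v2 is true.
  5. (v1 \/ v2 \/ ~v3) — v2 is true.
  6. (v1 \/ ~v5 \/ ~v2) — ~v5 is true.
  7. (~v6 \/ ~v1 \/ v3) — ~v6 is true.
  8. (v2 \/ ~v1 \/ v6) — v2 is true.
  9. (~v1 \/ v6 \/ ~v5) — ~v5 is true.
  10. (~v4 \/ ~v5 \/ v1) — ~v5 is true.
  11. (v6 \/ v3 \/ v2) — v2 is true.
  12. (v5 \/ ~v6 \/ ~v1) — ~v6 is true.
  13. (~v6 \/ ~v3 \/ ~v2) — ~v6 is true.
  14. (v1 \/ v4 \/ v5) — v4 is true.
  15. (v5 \/ ~v6 \/ v2) — v2 is true.
  16. (v3 \/ v6 \/ ~v2) — v3 is true.
  17. (~v4 \/ ~v5 \/ ~v2) — ~v5 is true.
  18. (~v5 \/ ~v1 \/ ~v3) — ~v5 is true.
  19. (~v1 \/ ~v6 \/ ~v3) — ~v6 is true.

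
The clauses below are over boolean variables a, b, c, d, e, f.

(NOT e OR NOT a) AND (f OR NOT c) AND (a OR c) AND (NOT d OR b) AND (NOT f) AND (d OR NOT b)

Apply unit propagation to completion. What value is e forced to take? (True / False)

(NOT f) stands alone — f = False.
(f OR NOT c) with f = False leaves only NOT c, so c = False.
From (c OR a) and c = False: a = True.
(NOT a OR NOT e) with a = True leaves only NOT e, so e = False.

False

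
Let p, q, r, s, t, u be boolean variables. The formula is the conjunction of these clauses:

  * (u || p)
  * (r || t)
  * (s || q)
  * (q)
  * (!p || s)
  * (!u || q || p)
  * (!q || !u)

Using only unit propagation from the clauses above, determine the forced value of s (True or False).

Unit clause (q) sets q = True.
(!u || !q): since q = True, the clause reduces to (!u). u = False.
(p || u) with u = False leaves only p, so p = True.
From (s || !p) and p = True: s = True.

True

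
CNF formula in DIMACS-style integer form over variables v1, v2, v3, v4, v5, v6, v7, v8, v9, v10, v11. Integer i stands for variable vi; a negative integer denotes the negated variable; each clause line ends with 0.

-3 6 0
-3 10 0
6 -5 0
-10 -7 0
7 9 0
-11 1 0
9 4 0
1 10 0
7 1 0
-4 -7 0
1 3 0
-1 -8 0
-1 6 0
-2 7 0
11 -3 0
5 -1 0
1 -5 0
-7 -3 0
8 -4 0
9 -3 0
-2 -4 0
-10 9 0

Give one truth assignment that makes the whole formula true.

v1=True, v2=False, v3=False, v4=False, v5=True, v6=True, v7=False, v8=False, v9=True, v10=False, v11=False

Pure literal: v2 appears only negated; assign v2 = False.
Pure literal: v6 appears only positively; assign v6 = True.
Branch on v1: take v1 = True.
  then v8 is forced to False.
  then v5 is forced to True.
  then v4 is forced to False.
  then v9 is forced to True.
The remaining clauses are satisfied by v3 = False, v7 = False, v10 = False, v11 = False.
Every clause has at least one true literal under this assignment.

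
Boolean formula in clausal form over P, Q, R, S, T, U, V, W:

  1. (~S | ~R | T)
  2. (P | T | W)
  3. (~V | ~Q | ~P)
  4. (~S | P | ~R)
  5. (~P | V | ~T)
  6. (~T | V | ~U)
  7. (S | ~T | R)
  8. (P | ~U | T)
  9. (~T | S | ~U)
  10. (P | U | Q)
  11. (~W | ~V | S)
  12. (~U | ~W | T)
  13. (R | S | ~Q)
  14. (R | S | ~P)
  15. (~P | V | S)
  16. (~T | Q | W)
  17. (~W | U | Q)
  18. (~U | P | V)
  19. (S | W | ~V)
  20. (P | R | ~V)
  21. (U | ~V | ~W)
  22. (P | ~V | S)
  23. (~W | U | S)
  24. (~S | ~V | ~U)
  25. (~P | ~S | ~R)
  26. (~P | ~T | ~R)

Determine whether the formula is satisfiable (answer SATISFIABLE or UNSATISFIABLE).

SATISFIABLE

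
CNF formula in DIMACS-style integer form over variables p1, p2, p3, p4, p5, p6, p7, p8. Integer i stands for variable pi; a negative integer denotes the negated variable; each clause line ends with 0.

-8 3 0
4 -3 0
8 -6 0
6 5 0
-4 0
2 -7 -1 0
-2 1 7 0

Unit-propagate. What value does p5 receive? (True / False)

True

(!p4) stands alone — p4 = False.
In (p4 || !p3), p4 is now false; !p3 must hold, so p3 = False.
(p3 || !p8): since p3 = False, the clause reduces to (!p8). p8 = False.
(p8 || !p6) with p8 = False leaves only !p6, so p6 = False.
In (p6 || p5), p6 is now false; p5 must hold, so p5 = True.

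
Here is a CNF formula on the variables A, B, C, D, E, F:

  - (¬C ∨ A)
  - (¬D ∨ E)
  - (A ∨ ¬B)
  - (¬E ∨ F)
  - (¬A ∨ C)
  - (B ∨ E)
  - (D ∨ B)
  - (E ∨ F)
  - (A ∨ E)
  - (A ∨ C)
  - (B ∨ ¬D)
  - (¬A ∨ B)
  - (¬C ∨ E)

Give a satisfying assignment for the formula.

Pure literal: F appears only positively; assign F = True.
Set A = True and propagate.
  then C is forced to True.
  then B is forced to True.
  then E is forced to True.
D is now unconstrained; take D = True.

A=True, B=True, C=True, D=True, E=True, F=True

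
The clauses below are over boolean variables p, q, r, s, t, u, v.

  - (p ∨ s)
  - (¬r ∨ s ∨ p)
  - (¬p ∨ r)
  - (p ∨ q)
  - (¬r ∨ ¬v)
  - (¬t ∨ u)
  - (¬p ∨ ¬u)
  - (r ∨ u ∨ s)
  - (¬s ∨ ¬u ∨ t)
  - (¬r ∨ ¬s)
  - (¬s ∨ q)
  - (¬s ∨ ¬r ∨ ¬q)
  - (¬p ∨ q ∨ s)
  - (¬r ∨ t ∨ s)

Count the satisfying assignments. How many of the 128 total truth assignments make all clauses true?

4

Satisfying assignments:
  p=F q=T r=F s=T t=F u=F v=F
  p=F q=T r=F s=T t=F u=F v=T
  p=F q=T r=F s=T t=T u=T v=F
  p=F q=T r=F s=T t=T u=T v=T
Count: 4.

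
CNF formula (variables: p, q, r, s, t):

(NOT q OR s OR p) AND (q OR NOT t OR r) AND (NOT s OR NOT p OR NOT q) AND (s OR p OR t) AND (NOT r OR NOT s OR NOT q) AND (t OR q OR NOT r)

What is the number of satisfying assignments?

13

Split on q, then s.
  q=1, s=1: remaining (p,r,t) ∈ {(0,0,0); (0,0,1)} — 2.
  q=1, s=0: remaining (p,r,t) ∈ {(1,0,0); (1,0,1); (1,1,0); (1,1,1)} — 4.
  q=0, s=1: remaining (p,r,t) ∈ {(0,0,0); (0,1,1); (1,0,0); (1,1,1)} — 4.
  q=0, s=0: remaining (p,r,t) ∈ {(0,1,1); (1,0,0); (1,1,1)} — 3.
Total: 2 + 4 + 4 + 3 = 13.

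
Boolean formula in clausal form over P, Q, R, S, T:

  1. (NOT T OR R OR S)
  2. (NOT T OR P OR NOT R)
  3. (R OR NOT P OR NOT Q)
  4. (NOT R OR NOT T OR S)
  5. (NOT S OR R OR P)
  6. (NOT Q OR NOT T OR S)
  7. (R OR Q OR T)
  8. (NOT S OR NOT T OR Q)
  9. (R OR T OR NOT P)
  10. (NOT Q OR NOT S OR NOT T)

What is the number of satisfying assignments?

9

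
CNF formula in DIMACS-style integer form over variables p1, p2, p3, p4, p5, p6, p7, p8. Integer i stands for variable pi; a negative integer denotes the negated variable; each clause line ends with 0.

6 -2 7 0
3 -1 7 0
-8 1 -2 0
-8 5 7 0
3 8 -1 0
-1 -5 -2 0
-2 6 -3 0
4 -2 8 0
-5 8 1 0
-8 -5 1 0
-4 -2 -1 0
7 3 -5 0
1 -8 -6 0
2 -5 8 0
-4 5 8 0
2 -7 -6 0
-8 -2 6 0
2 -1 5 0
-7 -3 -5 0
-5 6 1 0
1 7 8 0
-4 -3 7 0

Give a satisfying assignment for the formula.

p1=F  p2=F  p3=T  p4=T  p5=F  p6=F  p7=T  p8=T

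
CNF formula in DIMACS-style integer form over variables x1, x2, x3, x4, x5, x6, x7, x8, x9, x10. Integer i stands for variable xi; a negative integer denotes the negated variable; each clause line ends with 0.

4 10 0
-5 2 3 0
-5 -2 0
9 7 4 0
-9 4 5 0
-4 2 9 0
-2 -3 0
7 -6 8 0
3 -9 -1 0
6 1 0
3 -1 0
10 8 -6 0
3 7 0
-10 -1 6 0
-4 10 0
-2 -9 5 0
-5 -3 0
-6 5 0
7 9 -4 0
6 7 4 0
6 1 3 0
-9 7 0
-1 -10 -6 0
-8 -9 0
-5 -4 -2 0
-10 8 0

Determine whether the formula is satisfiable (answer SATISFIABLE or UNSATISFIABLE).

x4 = True:
  propagation gives x10=True, x8=True, x9=False, x2=True; an empty clause results — contradiction.
x4 = False:
  x1 = True:
    propagation gives x3=True, x2=False, x6=True; an empty clause results — contradiction.
  x1 = False:
    propagation gives x6=True, x5=True, x2=False, x3=True; an empty clause results — contradiction.
Every branch closes, so no satisfying assignment exists.

UNSATISFIABLE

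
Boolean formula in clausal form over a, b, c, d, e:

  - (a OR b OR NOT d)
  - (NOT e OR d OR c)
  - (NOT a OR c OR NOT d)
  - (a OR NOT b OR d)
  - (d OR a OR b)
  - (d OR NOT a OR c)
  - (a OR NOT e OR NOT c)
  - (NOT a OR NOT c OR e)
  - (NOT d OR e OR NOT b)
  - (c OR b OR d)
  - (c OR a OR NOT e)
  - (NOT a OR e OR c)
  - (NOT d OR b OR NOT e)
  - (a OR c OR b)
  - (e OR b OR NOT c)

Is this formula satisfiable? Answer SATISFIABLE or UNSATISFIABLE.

SATISFIABLE

Branch on a: take a = True.
For the remaining variables, b = True, c = True, d = True, e = True works.
So a = T  b = T  c = T  d = T  e = T is a satisfying assignment.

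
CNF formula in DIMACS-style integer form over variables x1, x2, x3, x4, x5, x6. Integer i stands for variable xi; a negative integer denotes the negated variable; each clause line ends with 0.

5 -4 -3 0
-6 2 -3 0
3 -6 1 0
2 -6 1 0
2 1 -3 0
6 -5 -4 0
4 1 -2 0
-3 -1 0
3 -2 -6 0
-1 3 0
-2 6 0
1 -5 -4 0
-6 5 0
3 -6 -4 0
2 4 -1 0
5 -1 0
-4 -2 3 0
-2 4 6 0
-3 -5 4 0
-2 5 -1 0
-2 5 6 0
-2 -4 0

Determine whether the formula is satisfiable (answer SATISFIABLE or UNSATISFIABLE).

Branch on x1: take x1 = False.
Try x2 = False.
  then x6 is forced to False.
  then x3 is forced to False.
The remaining clauses are satisfied by x4 = True, x5 = False.
So x1=False, x2=False, x3=False, x4=True, x5=False, x6=False is a satisfying assignment.

SATISFIABLE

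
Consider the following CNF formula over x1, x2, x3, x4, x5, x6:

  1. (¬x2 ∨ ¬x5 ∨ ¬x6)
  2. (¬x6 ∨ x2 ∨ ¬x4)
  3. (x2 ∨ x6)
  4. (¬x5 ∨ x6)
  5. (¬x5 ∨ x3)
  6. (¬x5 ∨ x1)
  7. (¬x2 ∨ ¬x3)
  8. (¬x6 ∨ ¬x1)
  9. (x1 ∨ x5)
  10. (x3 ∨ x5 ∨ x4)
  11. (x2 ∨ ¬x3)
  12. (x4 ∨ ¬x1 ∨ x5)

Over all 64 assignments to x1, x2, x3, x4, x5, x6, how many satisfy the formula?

1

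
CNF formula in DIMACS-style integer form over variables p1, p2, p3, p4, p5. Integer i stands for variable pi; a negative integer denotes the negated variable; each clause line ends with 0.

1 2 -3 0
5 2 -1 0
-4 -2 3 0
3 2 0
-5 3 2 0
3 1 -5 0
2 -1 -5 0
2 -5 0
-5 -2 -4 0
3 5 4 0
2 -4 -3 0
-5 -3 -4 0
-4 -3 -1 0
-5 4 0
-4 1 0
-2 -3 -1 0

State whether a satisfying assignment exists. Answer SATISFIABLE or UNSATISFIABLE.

Branch on p1: take p1 = False.
  then p4 is forced to False.
  then p5 is forced to False.
  then p3 is forced to True.
  then p2 is forced to True.
Every clause has at least one true literal under this assignment.
So p1 = 0, p2 = 1, p3 = 1, p4 = 0, p5 = 0 is a satisfying assignment.

SATISFIABLE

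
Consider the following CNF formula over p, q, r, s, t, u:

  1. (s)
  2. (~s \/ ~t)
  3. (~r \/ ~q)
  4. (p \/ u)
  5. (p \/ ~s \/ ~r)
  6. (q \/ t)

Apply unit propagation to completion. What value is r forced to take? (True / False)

False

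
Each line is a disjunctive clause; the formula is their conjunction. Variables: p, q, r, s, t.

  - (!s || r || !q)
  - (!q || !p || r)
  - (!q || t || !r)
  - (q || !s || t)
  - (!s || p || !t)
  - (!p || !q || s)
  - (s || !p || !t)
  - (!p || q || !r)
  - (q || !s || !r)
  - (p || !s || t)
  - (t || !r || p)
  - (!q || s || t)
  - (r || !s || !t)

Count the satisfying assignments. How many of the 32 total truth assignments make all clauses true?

Case analysis on s and q:
  s=T, q=T: remaining (p,r,t) ∈ {(T,T,T)} — 1.
  s=T, q=F: a clause becomes empty — 0.
  s=F, q=T: remaining (p,r,t) ∈ {(F,F,T); (F,T,T)} — 2.
  s=F, q=F: remaining (p,r,t) ∈ {(F,F,F); (F,F,T); (F,T,T); (T,F,F)} — 4.
Total: 1 + 0 + 2 + 4 = 7.

7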